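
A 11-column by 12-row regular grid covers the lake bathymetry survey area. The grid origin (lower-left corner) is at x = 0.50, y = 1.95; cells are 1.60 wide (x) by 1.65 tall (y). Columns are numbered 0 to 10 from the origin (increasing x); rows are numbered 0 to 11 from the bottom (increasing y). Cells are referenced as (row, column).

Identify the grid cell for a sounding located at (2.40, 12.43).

(6, 1)

Column index: ⌊(2.40 − 0.50) / 1.60⌋ = ⌊1.187⌋ = 1
Row offset from origin: ⌊(12.43 − 1.95) / 1.65⌋ = ⌊6.352⌋ = 6 → row 6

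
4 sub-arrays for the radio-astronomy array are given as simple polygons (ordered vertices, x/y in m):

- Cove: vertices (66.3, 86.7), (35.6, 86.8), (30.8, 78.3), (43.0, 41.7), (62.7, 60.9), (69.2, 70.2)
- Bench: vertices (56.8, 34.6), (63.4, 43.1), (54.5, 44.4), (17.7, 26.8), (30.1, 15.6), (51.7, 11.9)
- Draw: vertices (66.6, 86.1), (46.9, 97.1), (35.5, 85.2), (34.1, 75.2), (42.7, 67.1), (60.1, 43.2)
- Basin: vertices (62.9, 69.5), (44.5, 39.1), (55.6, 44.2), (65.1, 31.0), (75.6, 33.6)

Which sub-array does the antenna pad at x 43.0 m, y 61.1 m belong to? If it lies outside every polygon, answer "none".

Cast a ray rightward from (43.0, 61.1). For each polygon, the edges (by vertex number in listed order) whose endpoints lie on opposite sides of y = 61.1, where each meets that height, and whether that is right or left of the point:
Cove: 3–4 at x≈36.53 (left), 5–6 at x≈62.84 (right) → 1 crossing.
Bench: no edge straddles that height → 0 crossings.
Draw: 5–6 at x≈47.07 (right), 6–1 at x≈62.81 (right) → 2 crossings.
Basin: 1–2 at x≈57.82 (right), 5–1 at x≈65.87 (right) → 2 crossings.
Only Cove has an odd count, so the point is inside Cove.

Cove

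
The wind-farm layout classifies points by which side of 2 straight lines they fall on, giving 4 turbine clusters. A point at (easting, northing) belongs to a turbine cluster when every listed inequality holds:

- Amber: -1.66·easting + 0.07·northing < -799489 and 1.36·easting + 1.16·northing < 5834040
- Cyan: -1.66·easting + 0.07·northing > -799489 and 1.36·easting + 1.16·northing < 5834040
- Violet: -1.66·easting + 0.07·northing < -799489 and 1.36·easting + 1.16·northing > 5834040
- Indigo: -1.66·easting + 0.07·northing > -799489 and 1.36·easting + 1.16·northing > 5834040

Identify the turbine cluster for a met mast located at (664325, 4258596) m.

Violet

-1.66·664325 + 0.07·4258596 = -804677.780, which is < -799489
1.36·664325 + 1.16·4258596 = 5843453.360, which is > 5834040
This sign pattern matches Violet.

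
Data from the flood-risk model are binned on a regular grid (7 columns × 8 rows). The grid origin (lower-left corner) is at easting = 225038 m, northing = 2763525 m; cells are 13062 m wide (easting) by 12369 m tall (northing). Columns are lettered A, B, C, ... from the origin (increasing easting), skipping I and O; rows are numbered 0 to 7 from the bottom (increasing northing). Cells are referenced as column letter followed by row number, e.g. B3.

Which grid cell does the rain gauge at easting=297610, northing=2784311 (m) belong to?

F1

Column index: ⌊(297610 − 225038) / 13062⌋ = ⌊5.556⌋ = 5 → column F
Row offset from origin: ⌊(2784311 − 2763525) / 12369⌋ = ⌊1.680⌋ = 1 → row 1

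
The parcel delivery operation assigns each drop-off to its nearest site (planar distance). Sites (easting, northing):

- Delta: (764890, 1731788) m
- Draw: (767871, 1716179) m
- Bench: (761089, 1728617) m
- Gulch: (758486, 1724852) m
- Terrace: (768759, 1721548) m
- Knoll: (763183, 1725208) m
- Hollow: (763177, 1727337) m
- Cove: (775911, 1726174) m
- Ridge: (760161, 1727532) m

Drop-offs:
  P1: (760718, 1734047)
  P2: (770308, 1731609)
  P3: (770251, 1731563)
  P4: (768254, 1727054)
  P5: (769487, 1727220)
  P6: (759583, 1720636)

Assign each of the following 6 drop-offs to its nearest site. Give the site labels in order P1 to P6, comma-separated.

Delta, Delta, Delta, Hollow, Terrace, Gulch

P1 → Delta (d²=22508665.00)
P2 → Delta (d²=29386765.00)
P3 → Delta (d²=28790946.00)
P4 → Hollow (d²=25856018.00)
P5 → Terrace (d²=32701568.00)
P6 → Gulch (d²=18978065.00)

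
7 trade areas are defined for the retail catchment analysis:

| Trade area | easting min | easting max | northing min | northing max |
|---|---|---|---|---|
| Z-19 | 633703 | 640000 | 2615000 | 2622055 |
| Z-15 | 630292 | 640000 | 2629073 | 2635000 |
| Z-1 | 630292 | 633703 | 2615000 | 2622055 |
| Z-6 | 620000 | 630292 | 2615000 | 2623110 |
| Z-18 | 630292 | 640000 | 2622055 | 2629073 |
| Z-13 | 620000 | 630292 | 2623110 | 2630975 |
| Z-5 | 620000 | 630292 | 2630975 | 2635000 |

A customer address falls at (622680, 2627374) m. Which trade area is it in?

The point has easting = 622680 and northing = 2627374.
Only Z-13 satisfies 620000 ≤ easting ≤ 630292 and 2623110 ≤ northing ≤ 2630975.

Z-13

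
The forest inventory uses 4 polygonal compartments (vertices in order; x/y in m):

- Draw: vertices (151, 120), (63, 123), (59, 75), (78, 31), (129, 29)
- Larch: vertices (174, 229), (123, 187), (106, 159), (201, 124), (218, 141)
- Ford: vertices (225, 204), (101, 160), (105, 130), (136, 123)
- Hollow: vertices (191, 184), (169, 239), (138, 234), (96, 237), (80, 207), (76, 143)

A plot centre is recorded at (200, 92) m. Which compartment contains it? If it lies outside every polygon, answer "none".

none

Cast a ray rightward from (200, 92). For each polygon, the edges (by vertex number in listed order) whose endpoints lie on opposite sides of y = 92, where each meets that height, and whether that is right or left of the point:
Draw: 2–3 at x≈60.4 (left), 5–1 at x≈144.2 (left) → 0 crossings.
Larch: no edge straddles that height → 0 crossings.
Ford: no edge straddles that height → 0 crossings.
Hollow: no edge straddles that height → 0 crossings.
All counts are even, so the point lies outside every listed polygon.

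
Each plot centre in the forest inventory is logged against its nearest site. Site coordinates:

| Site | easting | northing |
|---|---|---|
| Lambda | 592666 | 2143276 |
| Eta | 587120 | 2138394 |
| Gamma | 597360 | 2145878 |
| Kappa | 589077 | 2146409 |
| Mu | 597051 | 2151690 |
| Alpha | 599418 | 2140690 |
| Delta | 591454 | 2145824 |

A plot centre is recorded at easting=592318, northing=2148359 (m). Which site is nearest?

Delta

Squared distances to each site:
Lambda: 25957993.000; Eta: 126320429.000; Gamma: 31577125.000; Kappa: 14306581.000; Mu: 33496850.000; Alpha: 109223561.000; Delta: 7172721.000.
Minimum at Delta.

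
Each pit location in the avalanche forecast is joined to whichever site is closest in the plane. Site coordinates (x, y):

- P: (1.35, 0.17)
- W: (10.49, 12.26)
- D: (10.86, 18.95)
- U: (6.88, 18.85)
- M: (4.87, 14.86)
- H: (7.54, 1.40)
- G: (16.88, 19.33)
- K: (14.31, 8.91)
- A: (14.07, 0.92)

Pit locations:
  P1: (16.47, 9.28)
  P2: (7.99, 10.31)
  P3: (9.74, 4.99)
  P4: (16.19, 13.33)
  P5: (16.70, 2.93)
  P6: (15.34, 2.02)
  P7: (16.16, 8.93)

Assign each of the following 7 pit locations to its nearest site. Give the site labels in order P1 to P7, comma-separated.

P1 → K (d²=4.80)
P2 → W (d²=10.05)
P3 → H (d²=17.73)
P4 → K (d²=23.07)
P5 → A (d²=10.96)
P6 → A (d²=2.82)
P7 → K (d²=3.42)

K, W, H, K, A, A, K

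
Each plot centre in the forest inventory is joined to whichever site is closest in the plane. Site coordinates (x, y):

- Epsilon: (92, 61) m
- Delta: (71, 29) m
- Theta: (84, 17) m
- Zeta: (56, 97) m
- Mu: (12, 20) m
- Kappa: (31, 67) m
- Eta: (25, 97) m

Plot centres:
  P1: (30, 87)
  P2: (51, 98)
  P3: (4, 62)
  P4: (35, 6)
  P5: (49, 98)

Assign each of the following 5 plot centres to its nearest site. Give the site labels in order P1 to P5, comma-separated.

P1 → Eta (d²=125.00)
P2 → Zeta (d²=26.00)
P3 → Kappa (d²=754.00)
P4 → Mu (d²=725.00)
P5 → Zeta (d²=50.00)

Eta, Zeta, Kappa, Mu, Zeta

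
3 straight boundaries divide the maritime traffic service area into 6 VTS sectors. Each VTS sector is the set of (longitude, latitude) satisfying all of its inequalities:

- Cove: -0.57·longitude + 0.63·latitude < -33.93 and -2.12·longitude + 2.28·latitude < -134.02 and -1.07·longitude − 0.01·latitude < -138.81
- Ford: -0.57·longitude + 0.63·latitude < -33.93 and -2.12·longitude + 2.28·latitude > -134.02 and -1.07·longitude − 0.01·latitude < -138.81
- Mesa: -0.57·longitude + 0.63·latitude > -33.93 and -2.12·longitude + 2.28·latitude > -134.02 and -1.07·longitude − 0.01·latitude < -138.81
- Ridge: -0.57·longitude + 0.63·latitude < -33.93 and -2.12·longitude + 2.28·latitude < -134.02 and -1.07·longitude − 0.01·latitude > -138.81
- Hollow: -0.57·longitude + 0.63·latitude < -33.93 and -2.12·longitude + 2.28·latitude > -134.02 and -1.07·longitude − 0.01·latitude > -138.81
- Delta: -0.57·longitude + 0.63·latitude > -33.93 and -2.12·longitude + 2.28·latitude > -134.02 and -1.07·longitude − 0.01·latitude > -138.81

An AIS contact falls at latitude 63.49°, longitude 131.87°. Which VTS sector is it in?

Cove

-0.57·131.87 + 0.63·63.49 = -35.167, which is < -33.93
-2.12·131.87 + 2.28·63.49 = -134.807, which is < -134.02
-1.07·131.87 − 0.01·63.49 = -141.736, which is < -138.81
This sign pattern matches Cove.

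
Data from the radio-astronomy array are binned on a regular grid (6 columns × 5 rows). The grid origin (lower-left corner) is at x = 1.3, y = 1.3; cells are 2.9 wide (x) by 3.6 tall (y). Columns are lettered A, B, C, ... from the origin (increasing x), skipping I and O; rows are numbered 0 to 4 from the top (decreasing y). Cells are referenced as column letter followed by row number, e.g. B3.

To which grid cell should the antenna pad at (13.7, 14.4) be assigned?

Column index: ⌊(13.7 − 1.3) / 2.9⌋ = ⌊4.276⌋ = 4 → column E
Row offset from origin: ⌊(14.4 − 1.3) / 3.6⌋ = ⌊3.639⌋ = 3 → row 1 (counted from top)

E1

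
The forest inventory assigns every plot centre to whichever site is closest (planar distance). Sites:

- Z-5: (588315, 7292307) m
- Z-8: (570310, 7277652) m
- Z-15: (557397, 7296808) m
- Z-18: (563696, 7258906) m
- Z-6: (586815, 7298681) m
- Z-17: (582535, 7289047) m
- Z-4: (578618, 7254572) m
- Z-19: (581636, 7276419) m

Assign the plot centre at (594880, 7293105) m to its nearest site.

Squared distances to each site:
Z-5: 43736029.000; Z-8: 842480109.000; Z-15: 1418687498.000; Z-18: 2142013457.000; Z-6: 96136001.000; Z-17: 168866389.000; Z-4: 1749244733.000; Z-19: 453826132.000.
Minimum at Z-5.

Z-5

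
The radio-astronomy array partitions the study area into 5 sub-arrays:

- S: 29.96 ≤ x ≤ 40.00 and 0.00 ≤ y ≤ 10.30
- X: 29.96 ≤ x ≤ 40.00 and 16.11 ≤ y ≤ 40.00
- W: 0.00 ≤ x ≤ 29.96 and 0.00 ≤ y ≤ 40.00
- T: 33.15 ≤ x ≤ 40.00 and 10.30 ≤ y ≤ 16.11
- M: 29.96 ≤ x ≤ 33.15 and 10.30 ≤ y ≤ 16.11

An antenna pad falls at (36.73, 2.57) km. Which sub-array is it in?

The point has x = 36.73 and y = 2.57.
Only S satisfies 29.96 ≤ x ≤ 40.00 and 0.00 ≤ y ≤ 10.30.

S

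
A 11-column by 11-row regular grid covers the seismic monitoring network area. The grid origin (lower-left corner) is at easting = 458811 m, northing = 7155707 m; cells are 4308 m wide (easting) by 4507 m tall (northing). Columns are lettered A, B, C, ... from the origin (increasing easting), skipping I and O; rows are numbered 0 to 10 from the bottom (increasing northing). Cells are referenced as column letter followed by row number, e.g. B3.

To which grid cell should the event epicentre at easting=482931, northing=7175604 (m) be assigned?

Column index: ⌊(482931 − 458811) / 4308⌋ = ⌊5.599⌋ = 5 → column F
Row offset from origin: ⌊(7175604 − 7155707) / 4507⌋ = ⌊4.415⌋ = 4 → row 4

F4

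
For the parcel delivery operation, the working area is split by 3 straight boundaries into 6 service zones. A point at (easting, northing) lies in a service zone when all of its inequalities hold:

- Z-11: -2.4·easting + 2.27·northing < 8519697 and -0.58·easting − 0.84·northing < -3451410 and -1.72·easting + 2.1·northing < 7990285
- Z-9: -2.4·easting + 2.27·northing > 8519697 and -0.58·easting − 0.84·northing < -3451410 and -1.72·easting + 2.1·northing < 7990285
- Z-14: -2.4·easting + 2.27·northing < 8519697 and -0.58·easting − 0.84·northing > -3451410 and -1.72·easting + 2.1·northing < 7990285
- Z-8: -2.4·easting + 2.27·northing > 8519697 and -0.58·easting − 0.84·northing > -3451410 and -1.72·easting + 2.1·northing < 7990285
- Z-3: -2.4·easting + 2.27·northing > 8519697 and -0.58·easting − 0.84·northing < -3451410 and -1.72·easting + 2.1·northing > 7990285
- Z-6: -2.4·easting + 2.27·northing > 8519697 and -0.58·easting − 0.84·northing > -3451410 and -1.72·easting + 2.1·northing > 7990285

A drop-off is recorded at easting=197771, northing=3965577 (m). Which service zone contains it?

Z-8

-2.4·197771 + 2.27·3965577 = 8527209.390, which is > 8519697
-0.58·197771 − 0.84·3965577 = -3445791.860, which is > -3451410
-1.72·197771 + 2.1·3965577 = 7987545.580, which is < 7990285
This sign pattern matches Z-8.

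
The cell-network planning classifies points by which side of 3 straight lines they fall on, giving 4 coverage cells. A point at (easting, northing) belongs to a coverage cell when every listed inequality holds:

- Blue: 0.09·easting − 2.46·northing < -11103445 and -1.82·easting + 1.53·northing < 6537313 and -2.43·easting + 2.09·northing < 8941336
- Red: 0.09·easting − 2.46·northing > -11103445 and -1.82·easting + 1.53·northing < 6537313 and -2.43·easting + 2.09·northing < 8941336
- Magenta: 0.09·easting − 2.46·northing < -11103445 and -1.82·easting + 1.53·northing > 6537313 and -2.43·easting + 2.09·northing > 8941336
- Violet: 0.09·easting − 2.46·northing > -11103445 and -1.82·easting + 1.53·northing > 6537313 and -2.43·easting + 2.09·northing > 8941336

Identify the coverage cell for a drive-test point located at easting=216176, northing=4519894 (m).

Red

0.09·216176 − 2.46·4519894 = -11099483.400, which is > -11103445
-1.82·216176 + 1.53·4519894 = 6521997.500, which is < 6537313
-2.43·216176 + 2.09·4519894 = 8921270.780, which is < 8941336
This sign pattern matches Red.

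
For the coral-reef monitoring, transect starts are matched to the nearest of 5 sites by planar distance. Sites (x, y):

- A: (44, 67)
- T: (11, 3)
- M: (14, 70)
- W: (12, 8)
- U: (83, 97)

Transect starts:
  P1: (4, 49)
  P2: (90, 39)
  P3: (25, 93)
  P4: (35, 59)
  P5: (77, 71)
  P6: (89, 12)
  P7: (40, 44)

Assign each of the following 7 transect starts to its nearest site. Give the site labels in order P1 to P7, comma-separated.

P1 → M (d²=541.00)
P2 → A (d²=2900.00)
P3 → M (d²=650.00)
P4 → A (d²=145.00)
P5 → U (d²=712.00)
P6 → A (d²=5050.00)
P7 → A (d²=545.00)

M, A, M, A, U, A, A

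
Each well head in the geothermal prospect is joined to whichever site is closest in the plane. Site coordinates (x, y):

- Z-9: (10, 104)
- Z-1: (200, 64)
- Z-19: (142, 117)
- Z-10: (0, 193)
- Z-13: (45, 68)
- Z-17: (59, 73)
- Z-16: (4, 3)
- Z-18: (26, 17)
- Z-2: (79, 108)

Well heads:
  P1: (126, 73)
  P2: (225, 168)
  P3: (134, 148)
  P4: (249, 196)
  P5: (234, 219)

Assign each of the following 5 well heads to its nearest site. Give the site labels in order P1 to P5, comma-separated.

P1 → Z-19 (d²=2192.00)
P2 → Z-19 (d²=9490.00)
P3 → Z-19 (d²=1025.00)
P4 → Z-19 (d²=17690.00)
P5 → Z-19 (d²=18868.00)

Z-19, Z-19, Z-19, Z-19, Z-19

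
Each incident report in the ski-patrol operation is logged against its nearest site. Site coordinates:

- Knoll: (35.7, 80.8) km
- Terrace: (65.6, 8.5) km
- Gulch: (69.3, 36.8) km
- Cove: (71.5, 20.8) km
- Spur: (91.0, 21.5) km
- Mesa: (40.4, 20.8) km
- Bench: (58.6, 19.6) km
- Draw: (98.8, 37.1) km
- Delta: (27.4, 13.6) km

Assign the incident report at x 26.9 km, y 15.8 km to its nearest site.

Delta

Squared distances to each site:
Knoll: 4302.440; Terrace: 1550.980; Gulch: 2238.760; Cove: 2014.160; Spur: 4141.300; Mesa: 207.250; Bench: 1019.330; Draw: 5623.300; Delta: 5.090.
Minimum at Delta.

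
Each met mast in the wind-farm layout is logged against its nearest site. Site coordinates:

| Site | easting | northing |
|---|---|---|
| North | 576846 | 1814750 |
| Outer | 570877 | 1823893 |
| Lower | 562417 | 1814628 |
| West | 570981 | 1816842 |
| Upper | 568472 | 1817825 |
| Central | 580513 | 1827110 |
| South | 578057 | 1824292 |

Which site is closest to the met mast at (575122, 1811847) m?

North

Squared distances to each site:
North: 11399585.000; Outer: 163126141.000; Lower: 169150986.000; West: 42097906.000; Upper: 79958984.000; Central: 262022050.000; South: 163492250.000.
Minimum at North.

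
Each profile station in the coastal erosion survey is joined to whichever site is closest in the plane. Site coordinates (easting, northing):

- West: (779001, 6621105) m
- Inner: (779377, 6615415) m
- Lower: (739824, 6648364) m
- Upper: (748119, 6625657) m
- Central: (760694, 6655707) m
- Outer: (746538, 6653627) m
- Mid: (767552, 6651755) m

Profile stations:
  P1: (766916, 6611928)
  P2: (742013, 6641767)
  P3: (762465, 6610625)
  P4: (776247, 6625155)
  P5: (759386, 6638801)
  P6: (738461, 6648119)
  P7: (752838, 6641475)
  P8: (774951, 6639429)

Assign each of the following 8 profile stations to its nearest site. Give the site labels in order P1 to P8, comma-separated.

P1 → Inner (d²=167435690.00)
P2 → Lower (d²=48312130.00)
P3 → Inner (d²=308959844.00)
P4 → West (d²=23987016.00)
P5 → Mid (d²=234489672.00)
P6 → Lower (d²=1917794.00)
P7 → Outer (d²=187361104.00)
P8 → Mid (d²=206675477.00)

Inner, Lower, Inner, West, Mid, Lower, Outer, Mid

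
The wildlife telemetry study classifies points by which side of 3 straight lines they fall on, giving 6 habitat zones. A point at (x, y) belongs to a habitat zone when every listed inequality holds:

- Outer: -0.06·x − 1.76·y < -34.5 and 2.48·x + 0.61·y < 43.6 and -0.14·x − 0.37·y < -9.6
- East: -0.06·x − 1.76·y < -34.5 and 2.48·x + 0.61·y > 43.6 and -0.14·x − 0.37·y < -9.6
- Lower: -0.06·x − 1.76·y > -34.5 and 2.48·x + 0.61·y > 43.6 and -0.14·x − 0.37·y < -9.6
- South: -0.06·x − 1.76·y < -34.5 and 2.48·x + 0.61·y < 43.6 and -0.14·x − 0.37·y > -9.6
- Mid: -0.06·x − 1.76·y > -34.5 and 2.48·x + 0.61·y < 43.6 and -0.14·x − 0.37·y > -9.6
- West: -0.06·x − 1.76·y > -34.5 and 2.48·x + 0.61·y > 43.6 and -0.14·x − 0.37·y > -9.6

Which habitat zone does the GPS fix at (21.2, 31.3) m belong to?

East

-0.06·21.2 − 1.76·31.3 = -56.360, which is < -34.5
2.48·21.2 + 0.61·31.3 = 71.669, which is > 43.6
-0.14·21.2 − 0.37·31.3 = -14.549, which is < -9.6
This sign pattern matches East.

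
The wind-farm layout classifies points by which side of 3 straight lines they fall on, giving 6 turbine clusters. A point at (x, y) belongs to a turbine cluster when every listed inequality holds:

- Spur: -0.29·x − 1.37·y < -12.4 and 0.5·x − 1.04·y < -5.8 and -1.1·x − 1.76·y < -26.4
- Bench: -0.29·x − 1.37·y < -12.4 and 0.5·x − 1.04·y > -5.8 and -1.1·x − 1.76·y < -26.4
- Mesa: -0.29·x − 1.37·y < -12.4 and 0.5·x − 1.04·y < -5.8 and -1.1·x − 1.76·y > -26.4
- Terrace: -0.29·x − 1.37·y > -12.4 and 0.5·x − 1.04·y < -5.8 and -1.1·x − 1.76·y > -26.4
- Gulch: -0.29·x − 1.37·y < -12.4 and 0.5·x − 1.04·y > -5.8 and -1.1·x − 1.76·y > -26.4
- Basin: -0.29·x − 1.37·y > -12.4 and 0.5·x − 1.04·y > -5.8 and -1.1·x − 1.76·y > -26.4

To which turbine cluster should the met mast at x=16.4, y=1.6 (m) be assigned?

-0.29·16.4 − 1.37·1.6 = -6.948, which is > -12.4
0.5·16.4 − 1.04·1.6 = 6.536, which is > -5.8
-1.1·16.4 − 1.76·1.6 = -20.856, which is > -26.4
This sign pattern matches Basin.

Basin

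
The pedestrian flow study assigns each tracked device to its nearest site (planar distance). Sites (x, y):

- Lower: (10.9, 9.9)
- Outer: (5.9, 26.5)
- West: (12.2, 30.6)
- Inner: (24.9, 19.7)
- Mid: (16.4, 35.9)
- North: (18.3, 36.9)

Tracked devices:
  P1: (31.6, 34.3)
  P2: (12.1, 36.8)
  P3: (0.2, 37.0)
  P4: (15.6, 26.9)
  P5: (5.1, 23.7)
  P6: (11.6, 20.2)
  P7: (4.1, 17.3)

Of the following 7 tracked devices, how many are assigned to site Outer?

P1 → North
P2 → Mid
P3 → Outer
P4 → West
P5 → Outer
P6 → Outer
P7 → Outer
4 of the 7 go to Outer.

4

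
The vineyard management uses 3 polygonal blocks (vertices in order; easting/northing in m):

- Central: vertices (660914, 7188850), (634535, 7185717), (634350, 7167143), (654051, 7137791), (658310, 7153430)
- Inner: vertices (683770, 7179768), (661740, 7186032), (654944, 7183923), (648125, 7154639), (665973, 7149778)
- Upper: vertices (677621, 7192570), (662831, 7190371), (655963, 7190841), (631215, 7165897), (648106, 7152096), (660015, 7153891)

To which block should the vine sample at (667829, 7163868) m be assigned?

Inner

Cast a ray rightward from (667829, 7163868). For each polygon, the edges (by vertex number in listed order) whose endpoints lie on opposite sides of northing = 7163868, where each meets that height, and whether that is right or left of the point:
Central: 3–4 at easting≈636548.2 (left), 5–1 at easting≈659077.4 (left) → 0 crossings.
Inner: 3–4 at easting≈650274.0 (left), 5–1 at easting≈674334.4 (right) → 1 crossing.
Upper: 4–5 at easting≈633698.3 (left), 6–1 at easting≈664556.4 (left) → 0 crossings.
Only Inner has an odd count, so the point is inside Inner.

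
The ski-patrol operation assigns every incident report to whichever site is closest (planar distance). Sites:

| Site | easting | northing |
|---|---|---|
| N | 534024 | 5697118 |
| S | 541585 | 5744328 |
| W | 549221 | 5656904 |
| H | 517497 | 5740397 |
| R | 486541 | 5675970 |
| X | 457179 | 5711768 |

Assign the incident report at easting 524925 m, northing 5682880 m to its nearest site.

Squared distances to each site:
N: 285512445.000; S: 4053412304.000; W: 1265048192.000; H: 3363380473.000; R: 1521079556.000; X: 5424037060.000.
Minimum at N.

N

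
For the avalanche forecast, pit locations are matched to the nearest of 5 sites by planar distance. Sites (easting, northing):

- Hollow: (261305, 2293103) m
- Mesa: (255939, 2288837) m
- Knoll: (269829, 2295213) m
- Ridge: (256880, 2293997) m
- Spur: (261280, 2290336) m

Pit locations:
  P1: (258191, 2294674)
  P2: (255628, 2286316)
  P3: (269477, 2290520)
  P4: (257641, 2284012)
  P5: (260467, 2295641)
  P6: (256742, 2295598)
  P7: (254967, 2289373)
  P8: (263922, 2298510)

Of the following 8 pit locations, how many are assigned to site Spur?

0

P1 → Ridge
P2 → Mesa
P3 → Knoll
P4 → Mesa
P5 → Hollow
P6 → Ridge
P7 → Mesa
P8 → Hollow
0 of the 8 go to Spur.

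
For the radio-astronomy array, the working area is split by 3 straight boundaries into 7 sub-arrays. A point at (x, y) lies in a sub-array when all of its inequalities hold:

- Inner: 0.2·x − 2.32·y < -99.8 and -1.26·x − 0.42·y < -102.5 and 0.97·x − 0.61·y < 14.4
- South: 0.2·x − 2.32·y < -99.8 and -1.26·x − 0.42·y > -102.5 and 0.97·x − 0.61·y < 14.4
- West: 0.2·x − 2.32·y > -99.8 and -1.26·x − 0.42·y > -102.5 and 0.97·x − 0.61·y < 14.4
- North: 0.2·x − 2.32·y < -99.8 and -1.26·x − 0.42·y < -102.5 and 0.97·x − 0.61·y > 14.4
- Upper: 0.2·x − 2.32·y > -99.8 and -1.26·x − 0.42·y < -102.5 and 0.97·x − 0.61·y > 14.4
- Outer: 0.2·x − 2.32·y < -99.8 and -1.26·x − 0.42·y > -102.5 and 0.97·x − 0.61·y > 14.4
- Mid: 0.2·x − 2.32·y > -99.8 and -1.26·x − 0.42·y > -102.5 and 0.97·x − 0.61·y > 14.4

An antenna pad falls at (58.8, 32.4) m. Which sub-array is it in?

Mid

0.2·58.8 − 2.32·32.4 = -63.408, which is > -99.8
-1.26·58.8 − 0.42·32.4 = -87.696, which is > -102.5
0.97·58.8 − 0.61·32.4 = 37.272, which is > 14.4
This sign pattern matches Mid.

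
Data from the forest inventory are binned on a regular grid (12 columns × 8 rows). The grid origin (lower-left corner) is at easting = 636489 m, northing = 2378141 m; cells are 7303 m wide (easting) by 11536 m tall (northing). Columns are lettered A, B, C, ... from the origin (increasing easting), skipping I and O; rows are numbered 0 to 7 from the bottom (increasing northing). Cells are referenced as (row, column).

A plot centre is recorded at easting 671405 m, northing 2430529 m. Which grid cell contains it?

(4, E)

Column index: ⌊(671405 − 636489) / 7303⌋ = ⌊4.781⌋ = 4 → column E
Row offset from origin: ⌊(2430529 − 2378141) / 11536⌋ = ⌊4.541⌋ = 4 → row 4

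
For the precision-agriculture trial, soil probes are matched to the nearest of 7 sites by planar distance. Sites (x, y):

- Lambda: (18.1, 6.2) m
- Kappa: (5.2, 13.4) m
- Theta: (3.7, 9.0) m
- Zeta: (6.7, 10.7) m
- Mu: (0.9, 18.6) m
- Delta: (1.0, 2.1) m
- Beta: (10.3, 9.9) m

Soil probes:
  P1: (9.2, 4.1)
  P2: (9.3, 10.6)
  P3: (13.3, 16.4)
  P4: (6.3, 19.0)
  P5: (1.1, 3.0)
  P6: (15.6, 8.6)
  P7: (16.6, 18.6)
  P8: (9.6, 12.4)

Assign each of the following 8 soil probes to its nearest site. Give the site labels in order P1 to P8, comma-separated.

P1 → Beta (d²=34.85)
P2 → Beta (d²=1.49)
P3 → Beta (d²=51.25)
P4 → Mu (d²=29.32)
P5 → Delta (d²=0.82)
P6 → Lambda (d²=12.01)
P7 → Beta (d²=115.38)
P8 → Beta (d²=6.74)

Beta, Beta, Beta, Mu, Delta, Lambda, Beta, Beta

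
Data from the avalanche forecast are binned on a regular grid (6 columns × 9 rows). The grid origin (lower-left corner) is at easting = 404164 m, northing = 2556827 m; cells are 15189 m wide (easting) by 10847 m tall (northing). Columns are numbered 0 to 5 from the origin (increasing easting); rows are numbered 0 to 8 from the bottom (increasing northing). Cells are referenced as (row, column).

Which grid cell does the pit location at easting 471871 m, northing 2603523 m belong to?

Column index: ⌊(471871 − 404164) / 15189⌋ = ⌊4.458⌋ = 4
Row offset from origin: ⌊(2603523 − 2556827) / 10847⌋ = ⌊4.305⌋ = 4 → row 4

(4, 4)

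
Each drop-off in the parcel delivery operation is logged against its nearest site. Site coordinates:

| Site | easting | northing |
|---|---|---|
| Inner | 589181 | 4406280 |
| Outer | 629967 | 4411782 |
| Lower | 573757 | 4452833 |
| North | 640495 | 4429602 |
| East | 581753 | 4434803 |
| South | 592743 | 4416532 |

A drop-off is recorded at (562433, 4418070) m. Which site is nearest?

East

Squared distances to each site:
Inner: 854459604.000; Outer: 4600380100.000; Lower: 1336699145.000; North: 6226662868.000; East: 653255689.000; South: 921061544.000.
Minimum at East.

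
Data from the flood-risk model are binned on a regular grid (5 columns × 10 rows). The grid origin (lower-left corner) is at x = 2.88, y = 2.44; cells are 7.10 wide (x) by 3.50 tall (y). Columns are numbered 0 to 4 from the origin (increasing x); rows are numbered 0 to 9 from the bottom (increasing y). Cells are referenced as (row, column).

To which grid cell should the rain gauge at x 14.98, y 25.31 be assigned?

(6, 1)

Column index: ⌊(14.98 − 2.88) / 7.10⌋ = ⌊1.704⌋ = 1
Row offset from origin: ⌊(25.31 − 2.44) / 3.50⌋ = ⌊6.534⌋ = 6 → row 6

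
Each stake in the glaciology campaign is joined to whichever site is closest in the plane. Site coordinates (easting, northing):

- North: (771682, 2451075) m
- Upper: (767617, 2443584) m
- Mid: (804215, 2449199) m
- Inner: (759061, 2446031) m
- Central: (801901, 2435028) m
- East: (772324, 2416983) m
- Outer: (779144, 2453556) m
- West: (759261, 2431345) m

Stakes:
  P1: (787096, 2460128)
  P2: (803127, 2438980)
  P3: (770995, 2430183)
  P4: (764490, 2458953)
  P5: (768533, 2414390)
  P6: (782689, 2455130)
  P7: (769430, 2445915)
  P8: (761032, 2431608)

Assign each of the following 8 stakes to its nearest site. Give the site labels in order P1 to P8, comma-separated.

Outer, Central, West, North, East, Outer, Upper, West

P1 → Outer (d²=106425488.00)
P2 → Central (d²=17121380.00)
P3 → West (d²=139037000.00)
P4 → North (d²=113787748.00)
P5 → East (d²=21095330.00)
P6 → Outer (d²=15044501.00)
P7 → Upper (d²=8720530.00)
P8 → West (d²=3205610.00)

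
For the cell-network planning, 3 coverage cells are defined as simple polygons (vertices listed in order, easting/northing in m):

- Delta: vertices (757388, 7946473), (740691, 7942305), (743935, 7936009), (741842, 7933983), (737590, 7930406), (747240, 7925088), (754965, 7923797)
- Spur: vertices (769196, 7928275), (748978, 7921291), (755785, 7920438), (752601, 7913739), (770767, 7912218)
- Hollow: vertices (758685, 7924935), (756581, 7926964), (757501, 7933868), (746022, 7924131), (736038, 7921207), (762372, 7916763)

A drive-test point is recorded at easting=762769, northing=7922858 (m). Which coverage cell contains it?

Spur

Cast a ray rightward from (762769, 7922858). For each polygon, the edges (by vertex number in listed order) whose endpoints lie on opposite sides of northing = 7922858, where each meets that height, and whether that is right or left of the point:
Delta: no edge straddles that height → 0 crossings.
Spur: 1–2 at easting≈753514.3 (left), 5–1 at easting≈769726.0 (right) → 1 crossing.
Hollow: 4–5 at easting≈741675.3 (left), 6–1 at easting≈759622.1 (left) → 0 crossings.
Only Spur has an odd count, so the point is inside Spur.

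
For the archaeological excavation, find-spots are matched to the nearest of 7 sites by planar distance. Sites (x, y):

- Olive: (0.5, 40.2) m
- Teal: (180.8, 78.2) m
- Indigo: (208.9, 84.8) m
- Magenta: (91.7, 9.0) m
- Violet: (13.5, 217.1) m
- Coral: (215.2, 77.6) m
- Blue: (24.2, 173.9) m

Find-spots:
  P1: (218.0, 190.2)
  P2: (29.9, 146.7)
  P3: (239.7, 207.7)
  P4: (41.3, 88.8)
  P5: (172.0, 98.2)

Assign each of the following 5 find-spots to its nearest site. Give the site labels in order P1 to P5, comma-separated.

Indigo, Blue, Indigo, Olive, Teal

P1 → Indigo (d²=11191.97)
P2 → Blue (d²=772.33)
P3 → Indigo (d²=16053.05)
P4 → Olive (d²=4026.60)
P5 → Teal (d²=477.44)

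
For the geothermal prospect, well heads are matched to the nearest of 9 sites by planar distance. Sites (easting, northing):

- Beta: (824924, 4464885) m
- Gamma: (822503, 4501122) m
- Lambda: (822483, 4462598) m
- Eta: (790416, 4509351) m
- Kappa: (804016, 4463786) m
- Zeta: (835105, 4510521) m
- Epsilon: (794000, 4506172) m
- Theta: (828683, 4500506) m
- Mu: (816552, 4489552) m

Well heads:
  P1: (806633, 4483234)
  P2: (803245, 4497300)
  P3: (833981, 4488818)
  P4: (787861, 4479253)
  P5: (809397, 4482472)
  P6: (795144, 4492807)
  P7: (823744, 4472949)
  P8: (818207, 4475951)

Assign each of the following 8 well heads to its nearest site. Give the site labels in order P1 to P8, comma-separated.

P1 → Mu (d²=138303685.00)
P2 → Epsilon (d²=164182409.00)
P3 → Theta (d²=164678148.00)
P4 → Kappa (d²=500212114.00)
P5 → Mu (d²=101320425.00)
P6 → Epsilon (d²=179931961.00)
P7 → Beta (d²=66420496.00)
P8 → Beta (d²=167574445.00)

Mu, Epsilon, Theta, Kappa, Mu, Epsilon, Beta, Beta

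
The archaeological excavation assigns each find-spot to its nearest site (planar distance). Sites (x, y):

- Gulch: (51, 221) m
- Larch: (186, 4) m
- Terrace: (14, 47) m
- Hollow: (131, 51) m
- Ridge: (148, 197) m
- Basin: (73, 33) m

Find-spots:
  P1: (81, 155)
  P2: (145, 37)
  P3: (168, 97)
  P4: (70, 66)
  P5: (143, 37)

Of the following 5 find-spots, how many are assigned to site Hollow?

3

P1 → Gulch
P2 → Hollow
P3 → Hollow
P4 → Basin
P5 → Hollow
3 of the 5 go to Hollow.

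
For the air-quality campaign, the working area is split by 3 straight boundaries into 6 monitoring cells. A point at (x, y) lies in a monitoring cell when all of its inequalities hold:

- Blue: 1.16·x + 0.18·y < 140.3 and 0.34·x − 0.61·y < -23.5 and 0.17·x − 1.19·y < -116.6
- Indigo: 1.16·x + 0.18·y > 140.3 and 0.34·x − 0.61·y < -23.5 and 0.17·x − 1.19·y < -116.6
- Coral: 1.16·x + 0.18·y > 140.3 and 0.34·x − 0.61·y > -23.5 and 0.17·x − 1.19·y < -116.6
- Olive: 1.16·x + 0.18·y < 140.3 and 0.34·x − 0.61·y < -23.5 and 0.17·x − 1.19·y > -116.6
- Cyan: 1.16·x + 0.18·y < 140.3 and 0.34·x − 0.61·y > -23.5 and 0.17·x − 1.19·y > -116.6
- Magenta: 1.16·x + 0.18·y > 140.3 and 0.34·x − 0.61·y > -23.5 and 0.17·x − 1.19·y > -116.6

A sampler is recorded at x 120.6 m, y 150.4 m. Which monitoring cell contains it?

1.16·120.6 + 0.18·150.4 = 166.968, which is > 140.3
0.34·120.6 − 0.61·150.4 = -50.740, which is < -23.5
0.17·120.6 − 1.19·150.4 = -158.474, which is < -116.6
This sign pattern matches Indigo.

Indigo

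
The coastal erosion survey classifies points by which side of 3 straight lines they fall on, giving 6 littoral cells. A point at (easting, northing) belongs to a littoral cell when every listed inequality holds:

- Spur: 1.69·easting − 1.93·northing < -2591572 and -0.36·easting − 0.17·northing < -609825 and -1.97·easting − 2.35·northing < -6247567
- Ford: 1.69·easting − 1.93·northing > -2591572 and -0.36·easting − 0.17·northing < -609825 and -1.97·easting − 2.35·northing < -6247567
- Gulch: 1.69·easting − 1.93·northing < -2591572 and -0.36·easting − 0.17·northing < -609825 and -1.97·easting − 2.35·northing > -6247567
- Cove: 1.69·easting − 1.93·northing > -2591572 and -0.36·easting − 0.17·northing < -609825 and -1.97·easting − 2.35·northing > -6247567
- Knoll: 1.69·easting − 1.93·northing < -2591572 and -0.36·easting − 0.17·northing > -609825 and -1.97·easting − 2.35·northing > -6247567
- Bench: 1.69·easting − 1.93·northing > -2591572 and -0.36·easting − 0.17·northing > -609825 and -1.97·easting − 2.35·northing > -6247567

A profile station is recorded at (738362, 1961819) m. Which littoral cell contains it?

1.69·738362 − 1.93·1961819 = -2538478.890, which is > -2591572
-0.36·738362 − 0.17·1961819 = -599319.550, which is > -609825
-1.97·738362 − 2.35·1961819 = -6064847.790, which is > -6247567
This sign pattern matches Bench.

Bench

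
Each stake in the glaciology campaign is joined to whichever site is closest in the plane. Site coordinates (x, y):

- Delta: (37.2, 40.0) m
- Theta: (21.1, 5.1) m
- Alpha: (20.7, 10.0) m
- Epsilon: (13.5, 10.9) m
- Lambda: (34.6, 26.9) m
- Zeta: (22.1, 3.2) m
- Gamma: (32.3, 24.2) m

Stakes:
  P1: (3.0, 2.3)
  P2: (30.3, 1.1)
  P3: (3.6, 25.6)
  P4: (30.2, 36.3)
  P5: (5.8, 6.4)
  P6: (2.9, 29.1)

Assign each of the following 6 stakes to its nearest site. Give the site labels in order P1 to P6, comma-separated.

P1 → Epsilon (d²=184.21)
P2 → Zeta (d²=71.65)
P3 → Epsilon (d²=314.10)
P4 → Delta (d²=62.69)
P5 → Epsilon (d²=79.54)
P6 → Epsilon (d²=443.60)

Epsilon, Zeta, Epsilon, Delta, Epsilon, Epsilon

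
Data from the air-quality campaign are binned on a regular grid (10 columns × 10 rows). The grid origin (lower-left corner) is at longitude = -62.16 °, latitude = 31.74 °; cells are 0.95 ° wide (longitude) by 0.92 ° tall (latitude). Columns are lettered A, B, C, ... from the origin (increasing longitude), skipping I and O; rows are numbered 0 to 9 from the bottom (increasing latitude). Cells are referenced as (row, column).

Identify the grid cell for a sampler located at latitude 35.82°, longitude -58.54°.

Column index: ⌊(-58.54 − -62.16) / 0.95⌋ = ⌊3.811⌋ = 3 → column D
Row offset from origin: ⌊(35.82 − 31.74) / 0.92⌋ = ⌊4.435⌋ = 4 → row 4

(4, D)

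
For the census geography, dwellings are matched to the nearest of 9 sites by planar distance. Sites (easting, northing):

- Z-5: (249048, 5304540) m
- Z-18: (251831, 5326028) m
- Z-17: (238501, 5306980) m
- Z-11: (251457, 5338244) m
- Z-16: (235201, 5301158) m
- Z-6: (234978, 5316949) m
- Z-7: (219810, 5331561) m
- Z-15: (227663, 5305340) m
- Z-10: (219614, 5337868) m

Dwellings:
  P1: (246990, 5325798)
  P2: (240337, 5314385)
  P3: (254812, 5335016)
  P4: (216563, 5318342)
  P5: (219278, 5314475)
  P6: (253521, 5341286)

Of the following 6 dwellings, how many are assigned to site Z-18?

1

P1 → Z-18
P2 → Z-6
P3 → Z-11
P4 → Z-7
P5 → Z-15
P6 → Z-11
1 of the 6 goes to Z-18.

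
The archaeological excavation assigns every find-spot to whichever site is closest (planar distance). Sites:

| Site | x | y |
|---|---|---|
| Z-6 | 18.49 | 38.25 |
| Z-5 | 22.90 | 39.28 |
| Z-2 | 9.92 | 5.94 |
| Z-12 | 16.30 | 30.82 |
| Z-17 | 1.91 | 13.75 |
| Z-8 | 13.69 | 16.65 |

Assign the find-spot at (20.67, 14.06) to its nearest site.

Squared distances to each site:
Z-6: 589.908; Z-5: 641.021; Z-2: 181.497; Z-12: 299.994; Z-17: 352.034; Z-8: 55.429.
Minimum at Z-8.

Z-8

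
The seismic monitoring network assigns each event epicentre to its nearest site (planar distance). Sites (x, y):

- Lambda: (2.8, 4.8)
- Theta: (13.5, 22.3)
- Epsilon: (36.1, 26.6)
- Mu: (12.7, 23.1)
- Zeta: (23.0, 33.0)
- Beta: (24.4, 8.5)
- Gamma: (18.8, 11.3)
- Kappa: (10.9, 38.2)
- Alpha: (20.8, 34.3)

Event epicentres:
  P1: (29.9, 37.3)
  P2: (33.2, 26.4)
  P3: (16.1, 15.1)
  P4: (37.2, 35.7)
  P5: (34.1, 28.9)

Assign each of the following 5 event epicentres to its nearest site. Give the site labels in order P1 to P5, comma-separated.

Zeta, Epsilon, Gamma, Epsilon, Epsilon

P1 → Zeta (d²=66.10)
P2 → Epsilon (d²=8.45)
P3 → Gamma (d²=21.73)
P4 → Epsilon (d²=84.02)
P5 → Epsilon (d²=9.29)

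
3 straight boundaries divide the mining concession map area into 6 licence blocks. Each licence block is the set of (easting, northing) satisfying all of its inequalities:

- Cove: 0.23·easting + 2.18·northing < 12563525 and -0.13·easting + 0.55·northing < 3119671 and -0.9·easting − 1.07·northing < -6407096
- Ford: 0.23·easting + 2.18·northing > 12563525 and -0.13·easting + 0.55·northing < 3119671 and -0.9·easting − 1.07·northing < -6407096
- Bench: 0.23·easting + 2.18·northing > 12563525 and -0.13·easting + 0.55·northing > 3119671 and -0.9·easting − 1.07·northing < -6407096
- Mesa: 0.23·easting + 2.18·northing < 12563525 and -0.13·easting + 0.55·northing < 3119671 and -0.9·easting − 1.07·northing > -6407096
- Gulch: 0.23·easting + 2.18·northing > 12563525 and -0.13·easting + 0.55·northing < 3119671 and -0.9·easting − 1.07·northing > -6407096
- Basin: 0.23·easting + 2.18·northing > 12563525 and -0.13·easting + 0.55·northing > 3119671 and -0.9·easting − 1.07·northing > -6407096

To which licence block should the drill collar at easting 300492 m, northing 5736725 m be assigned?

Ford

0.23·300492 + 2.18·5736725 = 12575173.660, which is > 12563525
-0.13·300492 + 0.55·5736725 = 3116134.790, which is < 3119671
-0.9·300492 − 1.07·5736725 = -6408738.550, which is < -6407096
This sign pattern matches Ford.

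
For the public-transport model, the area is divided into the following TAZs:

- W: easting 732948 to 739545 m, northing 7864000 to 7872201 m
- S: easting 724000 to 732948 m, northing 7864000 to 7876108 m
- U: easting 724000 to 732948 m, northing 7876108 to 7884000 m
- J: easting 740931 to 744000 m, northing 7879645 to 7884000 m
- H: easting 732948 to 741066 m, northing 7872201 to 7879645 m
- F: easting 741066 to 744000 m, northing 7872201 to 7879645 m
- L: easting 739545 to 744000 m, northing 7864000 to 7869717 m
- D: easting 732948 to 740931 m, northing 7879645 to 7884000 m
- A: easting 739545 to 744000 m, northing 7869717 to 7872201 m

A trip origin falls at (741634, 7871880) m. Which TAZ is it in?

The point has easting = 741634 and northing = 7871880.
Only A satisfies 739545 ≤ easting ≤ 744000 and 7869717 ≤ northing ≤ 7872201.

A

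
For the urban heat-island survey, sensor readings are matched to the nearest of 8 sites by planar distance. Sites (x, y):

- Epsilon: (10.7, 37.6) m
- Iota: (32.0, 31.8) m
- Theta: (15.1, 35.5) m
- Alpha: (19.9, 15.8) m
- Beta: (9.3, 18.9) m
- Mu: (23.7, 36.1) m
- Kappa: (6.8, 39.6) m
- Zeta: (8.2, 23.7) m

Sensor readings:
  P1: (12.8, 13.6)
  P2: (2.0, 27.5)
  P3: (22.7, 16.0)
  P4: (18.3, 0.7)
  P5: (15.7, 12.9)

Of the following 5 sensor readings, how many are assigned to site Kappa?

P1 → Beta
P2 → Zeta
P3 → Alpha
P4 → Alpha
P5 → Alpha
0 of the 5 go to Kappa.

0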